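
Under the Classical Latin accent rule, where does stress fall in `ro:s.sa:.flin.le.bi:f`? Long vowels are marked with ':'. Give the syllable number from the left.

Classical Latin: stress the penult if heavy (long vowel or closed), else the antepenult.
Weights: 3 flin H, 4 le L, 5 bi:f H.
The penult (syllable 4, le) is light, so stress falls on the antepenult (syllable 3, flin).
Stress on syllable 3: ro:s.sa:.ˈflin.le.bi:f.

3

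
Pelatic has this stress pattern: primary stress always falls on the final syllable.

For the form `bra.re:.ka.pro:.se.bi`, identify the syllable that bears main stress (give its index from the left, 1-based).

The word has 6 syllables; the final syllable is syllable 6 (bi).
Primary stress: syllable 6 → bra.re:.ka.pro:.se.ˈbi.

6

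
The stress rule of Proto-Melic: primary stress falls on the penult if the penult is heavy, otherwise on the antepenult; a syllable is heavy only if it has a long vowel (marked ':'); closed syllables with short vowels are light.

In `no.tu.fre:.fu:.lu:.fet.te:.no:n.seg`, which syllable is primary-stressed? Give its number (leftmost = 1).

8

Weights: 7 te: H, 8 no:n H, 9 seg L.
The penult (syllable 8, no:n) is heavy, so it takes stress.
Primary stress: syllable 8 → no.tu.fre:.fu:.lu:.fet.te:.ˈno:n.seg.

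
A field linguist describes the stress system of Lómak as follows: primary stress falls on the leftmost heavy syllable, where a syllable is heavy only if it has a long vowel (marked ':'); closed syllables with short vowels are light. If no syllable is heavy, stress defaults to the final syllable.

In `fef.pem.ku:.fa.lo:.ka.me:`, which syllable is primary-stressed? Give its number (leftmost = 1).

Weights: 1 fef L, 2 pem L, 3 ku: H, 4 fa L, 5 lo: H, 6 ka L, 7 me: H.
Heavy syllables in the domain: 3, 5, 7. The leftmost is syllable 3 (ku:).
Primary stress: syllable 3 → fef.pem.ˈku:.fa.lo:.ka.me:.

3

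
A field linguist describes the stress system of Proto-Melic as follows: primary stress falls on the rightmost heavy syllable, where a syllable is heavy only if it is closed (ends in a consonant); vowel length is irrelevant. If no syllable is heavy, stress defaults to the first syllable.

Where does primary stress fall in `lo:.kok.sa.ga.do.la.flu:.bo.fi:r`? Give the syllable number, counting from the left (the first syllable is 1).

9

Weights: 1 lo: L, 2 kok H, 3 sa L, 4 ga L, 5 do L, 6 la L, 7 flu: L, 8 bo L, 9 fi:r H.
Heavy syllables in the domain: 2, 9. The rightmost is syllable 9 (fi:r).
Primary stress: syllable 9 → lo:.kok.sa.ga.do.la.flu:.bo.ˈfi:r.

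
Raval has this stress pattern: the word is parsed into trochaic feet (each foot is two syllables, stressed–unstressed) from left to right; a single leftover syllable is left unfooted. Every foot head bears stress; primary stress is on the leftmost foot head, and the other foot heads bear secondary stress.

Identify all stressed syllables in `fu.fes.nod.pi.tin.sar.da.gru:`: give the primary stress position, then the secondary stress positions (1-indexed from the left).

primary 1, secondary 3, 5, 7

Parse left to right into trochaic (ˈσσ) feet: (ˈfu.fes) (ˈnod.pi) (ˈtin.sar) (ˈda.gru:).
Foot heads (stressed positions): 1, 3, 5, 7.
End Rule Leftmost: primary stress on the leftmost head = syllable 1.
Secondary stress on 3, 5, 7: ˈfu.fes.ˌnod.pi.ˌtin.sar.ˌda.gru:.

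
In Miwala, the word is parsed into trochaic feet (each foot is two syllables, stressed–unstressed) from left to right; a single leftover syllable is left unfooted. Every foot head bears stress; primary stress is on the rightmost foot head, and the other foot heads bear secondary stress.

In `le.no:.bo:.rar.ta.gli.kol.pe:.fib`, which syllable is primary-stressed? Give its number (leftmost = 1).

7

Parse left to right into trochaic (ˈσσ) feet: (ˈle.no:) (ˈbo:.rar) (ˈta.gli) (ˈkol.pe:) fib. Syllable 9 is left unfooted.
Foot heads (stressed positions): 1, 3, 5, 7.
End Rule Rightmost: primary stress on the rightmost head = syllable 7.
Primary stress: syllable 7 → le.no:.bo:.rar.ta.gli.ˈkol.pe:.fib.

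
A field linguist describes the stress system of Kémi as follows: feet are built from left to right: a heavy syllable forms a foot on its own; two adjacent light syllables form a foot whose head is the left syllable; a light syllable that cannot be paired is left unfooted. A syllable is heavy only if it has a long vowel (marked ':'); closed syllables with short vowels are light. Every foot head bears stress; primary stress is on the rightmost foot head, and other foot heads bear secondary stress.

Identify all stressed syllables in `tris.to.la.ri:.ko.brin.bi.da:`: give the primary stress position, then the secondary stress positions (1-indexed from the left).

primary 8, secondary 1, 4, 5

Weights: 1 tris L, 2 to L, 3 la L, 4 ri: H, 5 ko L, 6 brin L, 7 bi L, 8 da: H.
Parse left to right (heavy = foot alone; LL = one foot; stranded L unfooted): (ˈtris.to) la (ˈri:) (ˈko.brin) bi (ˈda:).
Foot heads: 1, 4, 5, 8.
Primary stress on the rightmost head = syllable 8.
Secondary stress on 1, 4, 5: ˌtris.to.la.ˌri:.ˌko.brin.bi.ˈda:.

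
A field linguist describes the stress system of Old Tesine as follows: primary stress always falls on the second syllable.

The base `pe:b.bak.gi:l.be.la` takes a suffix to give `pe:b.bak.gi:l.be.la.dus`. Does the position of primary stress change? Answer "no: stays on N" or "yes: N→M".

Base `pe:b.bak.gi:l.be.la` (5 syllables):
  The word has 5 syllables; the second syllable is syllable 2 (bak).
  → primary stress on syllable 2.
Suffixed `pe:b.bak.gi:l.be.la.dus` (6 syllables):
  The word has 6 syllables; the second syllable is syllable 2 (bak).
  → primary stress on syllable 2.

no: stays on 2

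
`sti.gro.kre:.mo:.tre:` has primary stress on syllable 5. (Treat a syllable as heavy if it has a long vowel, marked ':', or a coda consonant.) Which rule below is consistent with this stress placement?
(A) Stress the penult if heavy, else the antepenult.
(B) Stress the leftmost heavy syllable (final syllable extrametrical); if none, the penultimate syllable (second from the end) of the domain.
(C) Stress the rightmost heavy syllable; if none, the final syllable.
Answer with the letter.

C

Rule A → syllable 4 (observed: 5).
Rule B → syllable 3 (observed: 5).
Rule C → syllable 5 ✓.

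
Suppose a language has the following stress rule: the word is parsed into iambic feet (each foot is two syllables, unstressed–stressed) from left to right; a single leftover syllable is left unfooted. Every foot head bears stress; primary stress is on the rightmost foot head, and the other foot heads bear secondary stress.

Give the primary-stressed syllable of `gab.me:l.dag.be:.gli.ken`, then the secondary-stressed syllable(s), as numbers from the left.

Parse left to right into iambic (σˈσ) feet: (gab.ˈme:l) (dag.ˈbe:) (gli.ˈken).
Foot heads (stressed positions): 2, 4, 6.
End Rule Rightmost: primary stress on the rightmost head = syllable 6.
Secondary stress on 2, 4: gab.ˌme:l.dag.ˌbe:.gli.ˈken.

primary 6, secondary 2, 4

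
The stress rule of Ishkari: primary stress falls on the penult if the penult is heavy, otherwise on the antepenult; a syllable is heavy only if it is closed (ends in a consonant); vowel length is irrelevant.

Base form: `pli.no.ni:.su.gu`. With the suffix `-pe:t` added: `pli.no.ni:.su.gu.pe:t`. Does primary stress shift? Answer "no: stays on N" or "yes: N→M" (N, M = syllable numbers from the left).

yes: 3→4

Base `pli.no.ni:.su.gu` (5 syllables):
  Weights: 3 ni: L, 4 su L, 5 gu L.
  The penult (syllable 4, su) is light, so stress falls on the antepenult (syllable 3, ni:).
  → primary stress on syllable 3.
Suffixed `pli.no.ni:.su.gu.pe:t` (6 syllables):
  Weights: 4 su L, 5 gu L, 6 pe:t H.
  The penult (syllable 5, gu) is light, so stress falls on the antepenult (syllable 4, su).
  → primary stress on syllable 4.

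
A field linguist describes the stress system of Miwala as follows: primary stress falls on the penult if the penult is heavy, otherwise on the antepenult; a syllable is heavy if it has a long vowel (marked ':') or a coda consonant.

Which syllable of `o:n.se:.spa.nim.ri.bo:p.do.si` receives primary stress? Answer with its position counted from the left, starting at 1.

6

Weights: 6 bo:p H, 7 do L, 8 si L.
The penult (syllable 7, do) is light, so stress falls on the antepenult (syllable 6, bo:p).
Primary stress: syllable 6 → o:n.se:.spa.nim.ri.ˈbo:p.do.si.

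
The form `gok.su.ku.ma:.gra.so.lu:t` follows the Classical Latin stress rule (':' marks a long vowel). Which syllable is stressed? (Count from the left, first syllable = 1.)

Classical Latin: stress the penult if heavy (long vowel or closed), else the antepenult.
Weights: 5 gra L, 6 so L, 7 lu:t H.
The penult (syllable 6, so) is light, so stress falls on the antepenult (syllable 5, gra).
Stress on syllable 5: gok.su.ku.ma:.ˈgra.so.lu:t.

5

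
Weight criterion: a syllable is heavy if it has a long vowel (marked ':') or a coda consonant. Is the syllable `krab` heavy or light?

heavy

`krab`: short vowel, closed (coda /b/). Closed → heavy.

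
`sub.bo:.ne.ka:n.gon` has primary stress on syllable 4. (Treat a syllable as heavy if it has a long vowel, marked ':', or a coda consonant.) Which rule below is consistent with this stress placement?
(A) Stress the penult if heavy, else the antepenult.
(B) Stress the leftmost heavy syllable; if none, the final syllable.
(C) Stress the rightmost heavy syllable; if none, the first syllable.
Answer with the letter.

A

Rule A → syllable 4 ✓.
Rule B → syllable 1 (observed: 4).
Rule C → syllable 5 (observed: 4).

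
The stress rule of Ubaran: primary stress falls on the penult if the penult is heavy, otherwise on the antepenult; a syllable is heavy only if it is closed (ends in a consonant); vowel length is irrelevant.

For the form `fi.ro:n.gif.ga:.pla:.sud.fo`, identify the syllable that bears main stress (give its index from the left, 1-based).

6

Weights: 5 pla: L, 6 sud H, 7 fo L.
The penult (syllable 6, sud) is heavy, so it takes stress.
Primary stress: syllable 6 → fi.ro:n.gif.ga:.pla:.ˈsud.fo.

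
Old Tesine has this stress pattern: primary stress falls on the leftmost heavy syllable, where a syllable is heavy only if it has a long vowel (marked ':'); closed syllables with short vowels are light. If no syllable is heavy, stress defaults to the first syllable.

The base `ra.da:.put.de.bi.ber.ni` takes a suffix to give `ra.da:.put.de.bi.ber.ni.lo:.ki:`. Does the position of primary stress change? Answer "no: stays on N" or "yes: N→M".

no: stays on 2

Base `ra.da:.put.de.bi.ber.ni` (7 syllables):
  Weights: 1 ra L, 2 da: H, 3 put L, 4 de L, 5 bi L, 6 ber L, 7 ni L.
  Heavy syllables in the domain: 2. The leftmost is syllable 2 (da:).
  → primary stress on syllable 2.
Suffixed `ra.da:.put.de.bi.ber.ni.lo:.ki:` (9 syllables):
  Weights: 1 ra L, 2 da: H, 3 put L, 4 de L, 5 bi L, 6 ber L, 7 ni L, 8 lo: H, 9 ki: H.
  Heavy syllables in the domain: 2, 8, 9. The leftmost is syllable 2 (da:).
  → primary stress on syllable 2.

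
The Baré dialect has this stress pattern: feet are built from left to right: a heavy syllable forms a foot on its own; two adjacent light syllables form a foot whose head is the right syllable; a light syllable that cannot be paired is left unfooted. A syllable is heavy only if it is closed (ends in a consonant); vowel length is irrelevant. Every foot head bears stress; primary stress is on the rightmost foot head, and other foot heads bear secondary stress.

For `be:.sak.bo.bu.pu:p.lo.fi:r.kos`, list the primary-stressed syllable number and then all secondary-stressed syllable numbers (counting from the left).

primary 8, secondary 2, 4, 5, 7

Weights: 1 be: L, 2 sak H, 3 bo L, 4 bu L, 5 pu:p H, 6 lo L, 7 fi:r H, 8 kos H.
Parse left to right (heavy = foot alone; LL = one foot; stranded L unfooted): be: (ˈsak) (bo.ˈbu) (ˈpu:p) lo (ˈfi:r) (ˈkos).
Foot heads: 2, 4, 5, 7, 8.
Primary stress on the rightmost head = syllable 8.
Secondary stress on 2, 4, 5, 7: be:.ˌsak.bo.ˌbu.ˌpu:p.lo.ˌfi:r.ˈkos.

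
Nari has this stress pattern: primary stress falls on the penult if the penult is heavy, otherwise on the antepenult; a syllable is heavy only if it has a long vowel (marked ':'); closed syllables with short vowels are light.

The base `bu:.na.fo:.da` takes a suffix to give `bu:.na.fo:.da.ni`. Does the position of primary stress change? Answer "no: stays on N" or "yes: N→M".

no: stays on 3

Base `bu:.na.fo:.da` (4 syllables):
  Weights: 2 na L, 3 fo: H, 4 da L.
  The penult (syllable 3, fo:) is heavy, so it takes stress.
  → primary stress on syllable 3.
Suffixed `bu:.na.fo:.da.ni` (5 syllables):
  Weights: 3 fo: H, 4 da L, 5 ni L.
  The penult (syllable 4, da) is light, so stress falls on the antepenult (syllable 3, fo:).
  → primary stress on syllable 3.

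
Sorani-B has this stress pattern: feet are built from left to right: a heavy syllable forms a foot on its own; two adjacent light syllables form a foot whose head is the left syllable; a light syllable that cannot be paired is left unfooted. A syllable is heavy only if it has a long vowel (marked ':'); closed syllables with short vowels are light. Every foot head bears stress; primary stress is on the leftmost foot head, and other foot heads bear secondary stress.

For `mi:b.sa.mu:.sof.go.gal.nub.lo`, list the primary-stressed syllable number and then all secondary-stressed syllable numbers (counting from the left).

Weights: 1 mi:b H, 2 sa L, 3 mu: H, 4 sof L, 5 go L, 6 gal L, 7 nub L, 8 lo L.
Parse left to right (heavy = foot alone; LL = one foot; stranded L unfooted): (ˈmi:b) sa (ˈmu:) (ˈsof.go) (ˈgal.nub) lo.
Foot heads: 1, 3, 4, 6.
Primary stress on the leftmost head = syllable 1.
Secondary stress on 3, 4, 6: ˈmi:b.sa.ˌmu:.ˌsof.go.ˌgal.nub.lo.

primary 1, secondary 3, 4, 6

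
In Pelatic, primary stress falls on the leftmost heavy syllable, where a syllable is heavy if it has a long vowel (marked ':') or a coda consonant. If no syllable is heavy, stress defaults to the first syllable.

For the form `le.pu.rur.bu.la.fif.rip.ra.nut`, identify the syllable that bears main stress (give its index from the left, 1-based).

3

Weights: 1 le L, 2 pu L, 3 rur H, 4 bu L, 5 la L, 6 fif H, 7 rip H, 8 ra L, 9 nut H.
Heavy syllables in the domain: 3, 6, 7, 9. The leftmost is syllable 3 (rur).
Primary stress: syllable 3 → le.pu.ˈrur.bu.la.fif.rip.ra.nut.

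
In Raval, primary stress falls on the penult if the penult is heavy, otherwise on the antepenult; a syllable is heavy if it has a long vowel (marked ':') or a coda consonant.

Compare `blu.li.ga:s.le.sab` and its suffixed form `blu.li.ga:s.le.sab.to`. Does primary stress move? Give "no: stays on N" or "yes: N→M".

Base `blu.li.ga:s.le.sab` (5 syllables):
  Weights: 3 ga:s H, 4 le L, 5 sab H.
  The penult (syllable 4, le) is light, so stress falls on the antepenult (syllable 3, ga:s).
  → primary stress on syllable 3.
Suffixed `blu.li.ga:s.le.sab.to` (6 syllables):
  Weights: 4 le L, 5 sab H, 6 to L.
  The penult (syllable 5, sab) is heavy, so it takes stress.
  → primary stress on syllable 5.

yes: 3→5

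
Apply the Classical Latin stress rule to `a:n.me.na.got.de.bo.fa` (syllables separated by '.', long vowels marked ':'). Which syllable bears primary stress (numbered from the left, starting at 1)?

5

Classical Latin: stress the penult if heavy (long vowel or closed), else the antepenult.
Weights: 5 de L, 6 bo L, 7 fa L.
The penult (syllable 6, bo) is light, so stress falls on the antepenult (syllable 5, de).
Stress on syllable 5: a:n.me.na.got.ˈde.bo.fa.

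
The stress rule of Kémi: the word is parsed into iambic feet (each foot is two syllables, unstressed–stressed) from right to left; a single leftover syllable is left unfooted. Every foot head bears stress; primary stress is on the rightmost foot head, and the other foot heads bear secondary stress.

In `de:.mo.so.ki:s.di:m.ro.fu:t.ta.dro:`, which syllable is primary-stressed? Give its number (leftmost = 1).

Parse right to left into iambic (σˈσ) feet: de: (mo.ˈso) (ki:s.ˈdi:m) (ro.ˈfu:t) (ta.ˈdro:). Syllable 1 is left unfooted.
Foot heads (stressed positions): 3, 5, 7, 9.
End Rule Rightmost: primary stress on the rightmost head = syllable 9.
Primary stress: syllable 9 → de:.mo.so.ki:s.di:m.ro.fu:t.ta.ˈdro:.

9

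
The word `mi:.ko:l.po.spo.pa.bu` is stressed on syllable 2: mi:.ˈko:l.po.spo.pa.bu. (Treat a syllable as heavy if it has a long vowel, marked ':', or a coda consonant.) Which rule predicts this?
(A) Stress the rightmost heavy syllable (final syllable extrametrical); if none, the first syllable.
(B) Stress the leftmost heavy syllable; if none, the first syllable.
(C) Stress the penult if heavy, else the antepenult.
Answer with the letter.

Rule A → syllable 2 ✓.
Rule B → syllable 1 (observed: 2).
Rule C → syllable 4 (observed: 2).

A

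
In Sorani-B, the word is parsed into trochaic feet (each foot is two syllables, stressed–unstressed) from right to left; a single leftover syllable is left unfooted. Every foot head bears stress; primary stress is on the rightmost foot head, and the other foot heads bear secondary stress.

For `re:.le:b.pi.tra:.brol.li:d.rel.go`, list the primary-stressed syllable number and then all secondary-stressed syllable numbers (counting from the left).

Parse right to left into trochaic (ˈσσ) feet: (ˈre:.le:b) (ˈpi.tra:) (ˈbrol.li:d) (ˈrel.go).
Foot heads (stressed positions): 1, 3, 5, 7.
End Rule Rightmost: primary stress on the rightmost head = syllable 7.
Secondary stress on 1, 3, 5: ˌre:.le:b.ˌpi.tra:.ˌbrol.li:d.ˈrel.go.

primary 7, secondary 1, 3, 5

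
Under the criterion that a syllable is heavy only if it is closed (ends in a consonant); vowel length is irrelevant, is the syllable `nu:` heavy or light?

light

`nu:`: long vowel, open (no coda). Open (no coda) → light.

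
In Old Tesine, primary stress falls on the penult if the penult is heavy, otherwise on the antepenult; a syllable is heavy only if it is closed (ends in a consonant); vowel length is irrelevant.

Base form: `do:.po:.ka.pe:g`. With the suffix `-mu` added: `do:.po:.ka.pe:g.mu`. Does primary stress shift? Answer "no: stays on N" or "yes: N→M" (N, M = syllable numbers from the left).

yes: 2→4

Base `do:.po:.ka.pe:g` (4 syllables):
  Weights: 2 po: L, 3 ka L, 4 pe:g H.
  The penult (syllable 3, ka) is light, so stress falls on the antepenult (syllable 2, po:).
  → primary stress on syllable 2.
Suffixed `do:.po:.ka.pe:g.mu` (5 syllables):
  Weights: 3 ka L, 4 pe:g H, 5 mu L.
  The penult (syllable 4, pe:g) is heavy, so it takes stress.
  → primary stress on syllable 4.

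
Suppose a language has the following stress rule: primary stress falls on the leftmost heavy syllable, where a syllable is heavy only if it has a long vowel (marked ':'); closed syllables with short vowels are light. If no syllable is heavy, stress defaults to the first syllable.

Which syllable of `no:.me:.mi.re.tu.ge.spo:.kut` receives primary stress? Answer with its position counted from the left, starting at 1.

Weights: 1 no: H, 2 me: H, 3 mi L, 4 re L, 5 tu L, 6 ge L, 7 spo: H, 8 kut L.
Heavy syllables in the domain: 1, 2, 7. The leftmost is syllable 1 (no:).
Primary stress: syllable 1 → ˈno:.me:.mi.re.tu.ge.spo:.kut.

1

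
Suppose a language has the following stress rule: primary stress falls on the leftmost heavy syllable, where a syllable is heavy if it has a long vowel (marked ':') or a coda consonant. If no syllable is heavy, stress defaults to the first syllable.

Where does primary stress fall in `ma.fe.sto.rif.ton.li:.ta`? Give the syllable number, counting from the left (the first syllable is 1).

4

Weights: 1 ma L, 2 fe L, 3 sto L, 4 rif H, 5 ton H, 6 li: H, 7 ta L.
Heavy syllables in the domain: 4, 5, 6. The leftmost is syllable 4 (rif).
Primary stress: syllable 4 → ma.fe.sto.ˈrif.ton.li:.ta.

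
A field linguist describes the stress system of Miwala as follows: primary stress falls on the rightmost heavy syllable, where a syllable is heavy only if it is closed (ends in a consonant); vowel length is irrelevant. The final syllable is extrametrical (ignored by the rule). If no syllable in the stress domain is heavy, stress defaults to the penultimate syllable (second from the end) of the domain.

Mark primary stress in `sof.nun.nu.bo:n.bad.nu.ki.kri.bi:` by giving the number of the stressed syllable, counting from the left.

The final syllable (9, bi:) is extrametrical; the stress domain is syllables 1–8.
Weights: 1 sof H, 2 nun H, 3 nu L, 4 bo:n H, 5 bad H, 6 nu L, 7 ki L, 8 kri L.
Heavy syllables in the domain: 1, 2, 4, 5. The rightmost is syllable 5 (bad).
Primary stress: syllable 5 → sof.nun.nu.bo:n.ˈbad.nu.ki.kri.bi:.

5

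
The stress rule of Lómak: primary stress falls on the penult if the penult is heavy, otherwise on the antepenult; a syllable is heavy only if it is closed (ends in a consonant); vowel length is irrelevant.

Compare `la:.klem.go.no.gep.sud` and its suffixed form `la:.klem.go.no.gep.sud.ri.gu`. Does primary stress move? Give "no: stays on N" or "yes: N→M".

yes: 5→6

Base `la:.klem.go.no.gep.sud` (6 syllables):
  Weights: 4 no L, 5 gep H, 6 sud H.
  The penult (syllable 5, gep) is heavy, so it takes stress.
  → primary stress on syllable 5.
Suffixed `la:.klem.go.no.gep.sud.ri.gu` (8 syllables):
  Weights: 6 sud H, 7 ri L, 8 gu L.
  The penult (syllable 7, ri) is light, so stress falls on the antepenult (syllable 6, sud).
  → primary stress on syllable 6.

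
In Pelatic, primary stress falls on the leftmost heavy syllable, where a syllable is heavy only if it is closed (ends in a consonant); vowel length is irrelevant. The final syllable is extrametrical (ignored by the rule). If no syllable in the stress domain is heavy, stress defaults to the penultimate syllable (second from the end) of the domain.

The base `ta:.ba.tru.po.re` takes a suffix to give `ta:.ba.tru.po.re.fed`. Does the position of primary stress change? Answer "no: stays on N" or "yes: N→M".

Base `ta:.ba.tru.po.re` (5 syllables):
  The final syllable (5, re) is extrametrical; the stress domain is syllables 1–4.
  Weights: 1 ta: L, 2 ba L, 3 tru L, 4 po L.
  No heavy syllable in the domain; default to the penultimate syllable (second from the end) of the domain = syllable 3.
  → primary stress on syllable 3.
Suffixed `ta:.ba.tru.po.re.fed` (6 syllables):
  The final syllable (6, fed) is extrametrical; the stress domain is syllables 1–5.
  Weights: 1 ta: L, 2 ba L, 3 tru L, 4 po L, 5 re L.
  No heavy syllable in the domain; default to the penultimate syllable (second from the end) of the domain = syllable 4.
  → primary stress on syllable 4.

yes: 3→4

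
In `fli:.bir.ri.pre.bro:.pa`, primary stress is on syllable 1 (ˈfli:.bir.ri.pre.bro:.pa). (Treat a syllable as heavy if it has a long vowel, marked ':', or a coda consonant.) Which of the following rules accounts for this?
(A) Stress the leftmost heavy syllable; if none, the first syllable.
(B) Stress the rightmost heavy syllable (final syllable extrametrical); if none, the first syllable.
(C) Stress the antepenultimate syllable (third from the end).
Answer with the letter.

Rule A → syllable 1 ✓.
Rule B → syllable 5 (observed: 1).
Rule C → syllable 4 (observed: 1).

A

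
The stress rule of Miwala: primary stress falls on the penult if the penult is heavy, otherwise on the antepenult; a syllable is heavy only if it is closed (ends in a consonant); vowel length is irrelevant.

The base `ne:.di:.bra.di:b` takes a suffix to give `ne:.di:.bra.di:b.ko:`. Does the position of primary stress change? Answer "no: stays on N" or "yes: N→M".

Base `ne:.di:.bra.di:b` (4 syllables):
  Weights: 2 di: L, 3 bra L, 4 di:b H.
  The penult (syllable 3, bra) is light, so stress falls on the antepenult (syllable 2, di:).
  → primary stress on syllable 2.
Suffixed `ne:.di:.bra.di:b.ko:` (5 syllables):
  Weights: 3 bra L, 4 di:b H, 5 ko: L.
  The penult (syllable 4, di:b) is heavy, so it takes stress.
  → primary stress on syllable 4.

yes: 2→4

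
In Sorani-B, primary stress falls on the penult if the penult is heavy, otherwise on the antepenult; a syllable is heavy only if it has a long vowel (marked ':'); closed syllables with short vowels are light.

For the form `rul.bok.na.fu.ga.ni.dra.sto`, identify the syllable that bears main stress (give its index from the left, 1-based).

6

Weights: 6 ni L, 7 dra L, 8 sto L.
The penult (syllable 7, dra) is light, so stress falls on the antepenult (syllable 6, ni).
Primary stress: syllable 6 → rul.bok.na.fu.ga.ˈni.dra.sto.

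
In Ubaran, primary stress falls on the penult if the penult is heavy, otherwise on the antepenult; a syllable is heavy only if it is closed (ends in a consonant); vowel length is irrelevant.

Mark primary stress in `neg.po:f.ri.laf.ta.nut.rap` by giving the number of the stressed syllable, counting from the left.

6

Weights: 5 ta L, 6 nut H, 7 rap H.
The penult (syllable 6, nut) is heavy, so it takes stress.
Primary stress: syllable 6 → neg.po:f.ri.laf.ta.ˈnut.rap.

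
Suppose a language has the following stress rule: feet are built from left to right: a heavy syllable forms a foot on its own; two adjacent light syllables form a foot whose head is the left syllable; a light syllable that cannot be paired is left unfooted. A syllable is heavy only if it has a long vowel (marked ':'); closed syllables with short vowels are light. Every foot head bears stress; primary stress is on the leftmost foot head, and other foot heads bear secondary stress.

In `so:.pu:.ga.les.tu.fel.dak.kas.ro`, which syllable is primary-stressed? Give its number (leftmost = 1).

1

Weights: 1 so: H, 2 pu: H, 3 ga L, 4 les L, 5 tu L, 6 fel L, 7 dak L, 8 kas L, 9 ro L.
Parse left to right (heavy = foot alone; LL = one foot; stranded L unfooted): (ˈso:) (ˈpu:) (ˈga.les) (ˈtu.fel) (ˈdak.kas) ro.
Foot heads: 1, 2, 3, 5, 7.
Primary stress on the leftmost head = syllable 1.
Primary stress: syllable 1 → ˈso:.pu:.ga.les.tu.fel.dak.kas.ro.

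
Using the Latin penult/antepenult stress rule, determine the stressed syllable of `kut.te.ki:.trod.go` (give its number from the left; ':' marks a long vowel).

Classical Latin: stress the penult if heavy (long vowel or closed), else the antepenult.
Weights: 3 ki: H, 4 trod H, 5 go L.
The penult (syllable 4, trod) is heavy, so it takes stress.
Stress on syllable 4: kut.te.ki:.ˈtrod.go.

4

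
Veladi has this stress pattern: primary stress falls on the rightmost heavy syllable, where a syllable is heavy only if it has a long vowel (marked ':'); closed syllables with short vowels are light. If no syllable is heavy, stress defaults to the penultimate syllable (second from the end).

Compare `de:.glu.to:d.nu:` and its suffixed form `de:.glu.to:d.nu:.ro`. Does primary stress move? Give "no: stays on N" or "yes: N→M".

Base `de:.glu.to:d.nu:` (4 syllables):
  Weights: 1 de: H, 2 glu L, 3 to:d H, 4 nu: H.
  Heavy syllables in the domain: 1, 3, 4. The rightmost is syllable 4 (nu:).
  → primary stress on syllable 4.
Suffixed `de:.glu.to:d.nu:.ro` (5 syllables):
  Weights: 1 de: H, 2 glu L, 3 to:d H, 4 nu: H, 5 ro L.
  Heavy syllables in the domain: 1, 3, 4. The rightmost is syllable 4 (nu:).
  → primary stress on syllable 4.

no: stays on 4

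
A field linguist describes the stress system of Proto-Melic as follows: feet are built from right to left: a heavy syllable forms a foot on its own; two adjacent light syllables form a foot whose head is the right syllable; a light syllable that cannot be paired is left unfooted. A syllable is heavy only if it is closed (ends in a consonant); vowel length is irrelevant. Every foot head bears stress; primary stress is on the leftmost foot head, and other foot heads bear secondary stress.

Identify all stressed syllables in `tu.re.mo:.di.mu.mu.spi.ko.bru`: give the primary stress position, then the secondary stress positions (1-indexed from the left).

Weights: 1 tu L, 2 re L, 3 mo: L, 4 di L, 5 mu L, 6 mu L, 7 spi L, 8 ko L, 9 bru L.
Parse right to left (heavy = foot alone; LL = one foot; stranded L unfooted): tu (re.ˈmo:) (di.ˈmu) (mu.ˈspi) (ko.ˈbru).
Foot heads: 3, 5, 7, 9.
Primary stress on the leftmost head = syllable 3.
Secondary stress on 5, 7, 9: tu.re.ˈmo:.di.ˌmu.mu.ˌspi.ko.ˌbru.

primary 3, secondary 5, 7, 9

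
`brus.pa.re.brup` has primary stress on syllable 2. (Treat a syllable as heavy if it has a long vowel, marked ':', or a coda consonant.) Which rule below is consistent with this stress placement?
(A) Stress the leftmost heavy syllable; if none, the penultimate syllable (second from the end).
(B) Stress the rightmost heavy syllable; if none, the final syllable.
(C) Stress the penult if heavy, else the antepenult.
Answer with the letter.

C

Rule A → syllable 1 (observed: 2).
Rule B → syllable 4 (observed: 2).
Rule C → syllable 2 ✓.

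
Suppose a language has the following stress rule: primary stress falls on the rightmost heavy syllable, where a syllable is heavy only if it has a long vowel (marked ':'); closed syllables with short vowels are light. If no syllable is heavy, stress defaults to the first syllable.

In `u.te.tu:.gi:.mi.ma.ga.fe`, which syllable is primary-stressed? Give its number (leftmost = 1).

Weights: 1 u L, 2 te L, 3 tu: H, 4 gi: H, 5 mi L, 6 ma L, 7 ga L, 8 fe L.
Heavy syllables in the domain: 3, 4. The rightmost is syllable 4 (gi:).
Primary stress: syllable 4 → u.te.tu:.ˈgi:.mi.ma.ga.fe.

4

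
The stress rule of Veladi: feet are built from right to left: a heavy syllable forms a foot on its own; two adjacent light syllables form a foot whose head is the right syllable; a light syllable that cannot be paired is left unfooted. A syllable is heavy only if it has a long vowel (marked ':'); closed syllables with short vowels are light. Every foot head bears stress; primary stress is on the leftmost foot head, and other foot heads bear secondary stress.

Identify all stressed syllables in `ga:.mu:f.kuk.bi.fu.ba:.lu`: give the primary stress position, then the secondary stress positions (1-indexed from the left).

primary 1, secondary 2, 5, 6

Weights: 1 ga: H, 2 mu:f H, 3 kuk L, 4 bi L, 5 fu L, 6 ba: H, 7 lu L.
Parse right to left (heavy = foot alone; LL = one foot; stranded L unfooted): (ˈga:) (ˈmu:f) kuk (bi.ˈfu) (ˈba:) lu.
Foot heads: 1, 2, 5, 6.
Primary stress on the leftmost head = syllable 1.
Secondary stress on 2, 5, 6: ˈga:.ˌmu:f.kuk.bi.ˌfu.ˌba:.lu.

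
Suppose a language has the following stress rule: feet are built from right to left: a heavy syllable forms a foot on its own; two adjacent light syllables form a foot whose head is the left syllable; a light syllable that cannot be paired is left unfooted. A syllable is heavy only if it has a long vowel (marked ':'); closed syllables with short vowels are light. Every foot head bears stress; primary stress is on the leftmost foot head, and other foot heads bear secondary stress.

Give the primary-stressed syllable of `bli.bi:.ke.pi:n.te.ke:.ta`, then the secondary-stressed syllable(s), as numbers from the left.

primary 2, secondary 4, 6

Weights: 1 bli L, 2 bi: H, 3 ke L, 4 pi:n H, 5 te L, 6 ke: H, 7 ta L.
Parse right to left (heavy = foot alone; LL = one foot; stranded L unfooted): bli (ˈbi:) ke (ˈpi:n) te (ˈke:) ta.
Foot heads: 2, 4, 6.
Primary stress on the leftmost head = syllable 2.
Secondary stress on 4, 6: bli.ˈbi:.ke.ˌpi:n.te.ˌke:.ta.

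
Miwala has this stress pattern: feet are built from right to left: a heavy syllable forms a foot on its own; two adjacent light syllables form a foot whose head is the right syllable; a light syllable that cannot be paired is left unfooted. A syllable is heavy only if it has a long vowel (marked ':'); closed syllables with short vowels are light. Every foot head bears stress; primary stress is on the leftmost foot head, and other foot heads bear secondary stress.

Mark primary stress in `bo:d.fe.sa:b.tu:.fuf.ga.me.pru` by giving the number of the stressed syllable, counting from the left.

Weights: 1 bo:d H, 2 fe L, 3 sa:b H, 4 tu: H, 5 fuf L, 6 ga L, 7 me L, 8 pru L.
Parse right to left (heavy = foot alone; LL = one foot; stranded L unfooted): (ˈbo:d) fe (ˈsa:b) (ˈtu:) (fuf.ˈga) (me.ˈpru).
Foot heads: 1, 3, 4, 6, 8.
Primary stress on the leftmost head = syllable 1.
Primary stress: syllable 1 → ˈbo:d.fe.sa:b.tu:.fuf.ga.me.pru.

1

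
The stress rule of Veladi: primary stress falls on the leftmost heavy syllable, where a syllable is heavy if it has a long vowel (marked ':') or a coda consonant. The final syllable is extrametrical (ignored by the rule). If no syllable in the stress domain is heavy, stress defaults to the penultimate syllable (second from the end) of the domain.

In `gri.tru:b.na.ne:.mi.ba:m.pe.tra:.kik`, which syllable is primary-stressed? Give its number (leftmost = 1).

2

The final syllable (9, kik) is extrametrical; the stress domain is syllables 1–8.
Weights: 1 gri L, 2 tru:b H, 3 na L, 4 ne: H, 5 mi L, 6 ba:m H, 7 pe L, 8 tra: H.
Heavy syllables in the domain: 2, 4, 6, 8. The leftmost is syllable 2 (tru:b).
Primary stress: syllable 2 → gri.ˈtru:b.na.ne:.mi.ba:m.pe.tra:.kik.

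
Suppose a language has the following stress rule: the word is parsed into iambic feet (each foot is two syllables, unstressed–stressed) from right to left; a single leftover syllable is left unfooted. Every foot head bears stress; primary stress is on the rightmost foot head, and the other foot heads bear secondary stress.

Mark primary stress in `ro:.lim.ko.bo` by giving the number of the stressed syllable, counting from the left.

4

Parse right to left into iambic (σˈσ) feet: (ro:.ˈlim) (ko.ˈbo).
Foot heads (stressed positions): 2, 4.
End Rule Rightmost: primary stress on the rightmost head = syllable 4.
Primary stress: syllable 4 → ro:.lim.ko.ˈbo.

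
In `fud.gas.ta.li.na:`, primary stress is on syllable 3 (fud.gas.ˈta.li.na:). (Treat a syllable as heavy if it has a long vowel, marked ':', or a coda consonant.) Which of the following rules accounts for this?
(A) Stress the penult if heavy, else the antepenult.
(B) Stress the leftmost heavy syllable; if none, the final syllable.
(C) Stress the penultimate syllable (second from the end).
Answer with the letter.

A

Rule A → syllable 3 ✓.
Rule B → syllable 1 (observed: 3).
Rule C → syllable 4 (observed: 3).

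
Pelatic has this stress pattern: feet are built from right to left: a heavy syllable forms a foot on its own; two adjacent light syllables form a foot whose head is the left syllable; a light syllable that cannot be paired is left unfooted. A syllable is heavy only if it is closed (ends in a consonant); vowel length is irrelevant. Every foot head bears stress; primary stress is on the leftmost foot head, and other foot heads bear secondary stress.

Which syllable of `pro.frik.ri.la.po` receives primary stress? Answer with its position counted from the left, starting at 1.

Weights: 1 pro L, 2 frik H, 3 ri L, 4 la L, 5 po L.
Parse right to left (heavy = foot alone; LL = one foot; stranded L unfooted): pro (ˈfrik) ri (ˈla.po).
Foot heads: 2, 4.
Primary stress on the leftmost head = syllable 2.
Primary stress: syllable 2 → pro.ˈfrik.ri.la.po.

2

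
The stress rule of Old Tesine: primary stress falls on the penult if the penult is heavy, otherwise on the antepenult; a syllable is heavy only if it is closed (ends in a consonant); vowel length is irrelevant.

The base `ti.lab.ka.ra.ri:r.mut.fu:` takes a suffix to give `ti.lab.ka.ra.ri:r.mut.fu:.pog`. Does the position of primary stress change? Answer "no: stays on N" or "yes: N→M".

Base `ti.lab.ka.ra.ri:r.mut.fu:` (7 syllables):
  Weights: 5 ri:r H, 6 mut H, 7 fu: L.
  The penult (syllable 6, mut) is heavy, so it takes stress.
  → primary stress on syllable 6.
Suffixed `ti.lab.ka.ra.ri:r.mut.fu:.pog` (8 syllables):
  Weights: 6 mut H, 7 fu: L, 8 pog H.
  The penult (syllable 7, fu:) is light, so stress falls on the antepenult (syllable 6, mut).
  → primary stress on syllable 6.

no: stays on 6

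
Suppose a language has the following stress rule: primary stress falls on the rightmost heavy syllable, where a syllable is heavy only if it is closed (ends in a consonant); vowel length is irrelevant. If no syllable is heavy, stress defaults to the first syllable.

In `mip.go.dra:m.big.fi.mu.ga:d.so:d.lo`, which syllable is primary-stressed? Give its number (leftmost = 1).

Weights: 1 mip H, 2 go L, 3 dra:m H, 4 big H, 5 fi L, 6 mu L, 7 ga:d H, 8 so:d H, 9 lo L.
Heavy syllables in the domain: 1, 3, 4, 7, 8. The rightmost is syllable 8 (so:d).
Primary stress: syllable 8 → mip.go.dra:m.big.fi.mu.ga:d.ˈso:d.lo.

8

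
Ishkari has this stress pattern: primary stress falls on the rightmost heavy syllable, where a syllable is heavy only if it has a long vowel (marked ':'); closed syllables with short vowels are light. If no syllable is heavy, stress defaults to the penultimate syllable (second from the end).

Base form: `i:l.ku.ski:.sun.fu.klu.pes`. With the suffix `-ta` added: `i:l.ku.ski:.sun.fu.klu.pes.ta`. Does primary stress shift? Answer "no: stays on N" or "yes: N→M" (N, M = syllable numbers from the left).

Base `i:l.ku.ski:.sun.fu.klu.pes` (7 syllables):
  Weights: 1 i:l H, 2 ku L, 3 ski: H, 4 sun L, 5 fu L, 6 klu L, 7 pes L.
  Heavy syllables in the domain: 1, 3. The rightmost is syllable 3 (ski:).
  → primary stress on syllable 3.
Suffixed `i:l.ku.ski:.sun.fu.klu.pes.ta` (8 syllables):
  Weights: 1 i:l H, 2 ku L, 3 ski: H, 4 sun L, 5 fu L, 6 klu L, 7 pes L, 8 ta L.
  Heavy syllables in the domain: 1, 3. The rightmost is syllable 3 (ski:).
  → primary stress on syllable 3.

no: stays on 3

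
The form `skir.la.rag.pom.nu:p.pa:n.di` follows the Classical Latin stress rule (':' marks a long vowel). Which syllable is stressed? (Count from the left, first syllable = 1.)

Classical Latin: stress the penult if heavy (long vowel or closed), else the antepenult.
Weights: 5 nu:p H, 6 pa:n H, 7 di L.
The penult (syllable 6, pa:n) is heavy, so it takes stress.
Stress on syllable 6: skir.la.rag.pom.nu:p.ˈpa:n.di.

6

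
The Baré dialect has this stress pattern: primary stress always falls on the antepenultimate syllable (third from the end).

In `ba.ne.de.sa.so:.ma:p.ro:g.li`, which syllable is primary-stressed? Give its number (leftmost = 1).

The word has 8 syllables; the antepenultimate syllable (third from the end) is syllable 6 (ma:p).
Primary stress: syllable 6 → ba.ne.de.sa.so:.ˈma:p.ro:g.li.

6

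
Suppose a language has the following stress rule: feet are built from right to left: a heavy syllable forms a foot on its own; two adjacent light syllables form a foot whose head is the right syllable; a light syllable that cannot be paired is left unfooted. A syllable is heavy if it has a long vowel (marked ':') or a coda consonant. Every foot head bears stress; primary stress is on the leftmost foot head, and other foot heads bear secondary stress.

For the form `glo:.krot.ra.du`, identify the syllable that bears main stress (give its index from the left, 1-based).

1

Weights: 1 glo: H, 2 krot H, 3 ra L, 4 du L.
Parse right to left (heavy = foot alone; LL = one foot; stranded L unfooted): (ˈglo:) (ˈkrot) (ra.ˈdu).
Foot heads: 1, 2, 4.
Primary stress on the leftmost head = syllable 1.
Primary stress: syllable 1 → ˈglo:.krot.ra.du.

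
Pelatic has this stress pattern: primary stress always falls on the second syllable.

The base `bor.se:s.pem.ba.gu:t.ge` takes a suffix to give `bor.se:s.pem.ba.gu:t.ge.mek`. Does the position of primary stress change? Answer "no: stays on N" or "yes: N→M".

Base `bor.se:s.pem.ba.gu:t.ge` (6 syllables):
  The word has 6 syllables; the second syllable is syllable 2 (se:s).
  → primary stress on syllable 2.
Suffixed `bor.se:s.pem.ba.gu:t.ge.mek` (7 syllables):
  The word has 7 syllables; the second syllable is syllable 2 (se:s).
  → primary stress on syllable 2.

no: stays on 2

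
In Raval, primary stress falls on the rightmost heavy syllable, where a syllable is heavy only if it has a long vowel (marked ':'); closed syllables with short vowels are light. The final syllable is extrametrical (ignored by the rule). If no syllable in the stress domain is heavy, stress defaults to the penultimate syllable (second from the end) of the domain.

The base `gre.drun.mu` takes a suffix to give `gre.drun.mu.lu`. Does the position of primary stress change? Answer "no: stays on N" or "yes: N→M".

Base `gre.drun.mu` (3 syllables):
  The final syllable (3, mu) is extrametrical; the stress domain is syllables 1–2.
  Weights: 1 gre L, 2 drun L.
  No heavy syllable in the domain; default to the penultimate syllable (second from the end) of the domain = syllable 1.
  → primary stress on syllable 1.
Suffixed `gre.drun.mu.lu` (4 syllables):
  The final syllable (4, lu) is extrametrical; the stress domain is syllables 1–3.
  Weights: 1 gre L, 2 drun L, 3 mu L.
  No heavy syllable in the domain; default to the penultimate syllable (second from the end) of the domain = syllable 2.
  → primary stress on syllable 2.

yes: 1→2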